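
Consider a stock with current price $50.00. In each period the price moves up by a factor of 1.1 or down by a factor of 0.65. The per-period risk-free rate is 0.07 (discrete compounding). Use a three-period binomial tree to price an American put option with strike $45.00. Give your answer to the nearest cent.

$1.55

Risk-neutral probability p = (1 + 0.07 − 0.65)/(1.1 − 0.65) = 0.4200/0.4500 = 0.9333
Terminal stock prices: S_uuu = 66.55, S_uud = 39.33, S_udd = 23.24, S_ddd = 13.73
Terminal payoffs (K − S): max(-21.55, 0) = 0, max(5.675, 0) = 5.675, max(21.76, 0) = 21.76, max(31.27, 0) = 31.27
Node uu (S = 60.5): continuation = 1/1.07·[0.9333·0.0000 + 0.0667·5.6750] = 0.3536; exercise value = 0.0000 ≤ continuation, so V_uu = 0.3536
Node ud (S = 35.75): continuation = 1/1.07·[0.9333·5.6750 + 0.0667·21.7625] = 6.3061; exercise value = 9.2500 > continuation, so V_ud = 9.2500 (exercise)
Node dd (S = 21.13): continuation = 1/1.07·[0.9333·21.7625 + 0.0667·31.2687] = 20.9311; exercise value = 23.8750 > continuation, so V_dd = 23.8750 (exercise)
Node u (S = 55): continuation = 1/1.07·[0.9333·0.3536 + 0.0667·9.2500] = 0.8847; exercise value = 0.0000 ≤ continuation, so V_u = 0.8847
Node d (S = 32.5): continuation = 1/1.07·[0.9333·9.2500 + 0.0667·23.8750] = 9.5561; exercise value = 12.5000 > continuation, so V_d = 12.5000 (exercise)
Node 0 (S = 50): continuation = 1/1.07·[0.9333·0.8847 + 0.0667·12.5000] = 1.5506; exercise value = 0.0000 ≤ continuation, so V_0 = 1.5506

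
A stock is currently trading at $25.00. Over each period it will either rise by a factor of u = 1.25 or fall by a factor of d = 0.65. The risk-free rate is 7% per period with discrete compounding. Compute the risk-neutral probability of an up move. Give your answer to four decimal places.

p = 0.7000

Risk-neutral probability p = (1 + 0.07 − 0.65)/(1.25 − 0.65) = 0.4200/0.6000 = 0.7000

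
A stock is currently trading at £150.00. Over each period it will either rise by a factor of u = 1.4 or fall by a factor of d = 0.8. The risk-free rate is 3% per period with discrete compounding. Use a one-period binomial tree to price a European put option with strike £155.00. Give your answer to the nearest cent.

Risk-neutral probability p = (1 + 0.03 − 0.8)/(1.4 − 0.8) = 0.2300/0.6000 = 0.3833
Terminal stock prices: S_u = 210, S_d = 120
Terminal payoffs (K − S): max(-55, 0) = 0, max(35, 0) = 35
Node 0 (S = 150): V_0 = 1/1.03·[0.3833·0.0000 + 0.6167·35.0000] = 20.9547

£20.95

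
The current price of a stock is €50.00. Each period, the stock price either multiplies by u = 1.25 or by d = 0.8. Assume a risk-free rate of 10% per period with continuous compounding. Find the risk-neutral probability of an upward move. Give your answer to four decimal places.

Risk-neutral probability p = (e^0.1 − 0.8)/(1.25 − 0.8) = 0.3052/0.4500 = 0.6782

p = 0.6782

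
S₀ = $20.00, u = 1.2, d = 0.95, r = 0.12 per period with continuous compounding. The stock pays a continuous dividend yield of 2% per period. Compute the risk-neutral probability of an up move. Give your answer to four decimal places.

Per-period risk-free factor R = e^0.12 = 1.1275; dividend-adjusted growth = e^(0.12−0.02) = 1.1052.
Risk-neutral probability p = (1.1052 − 0.95)/(1.2 − 0.95) = 0.1552/0.2500 = 0.6207

p = 0.6207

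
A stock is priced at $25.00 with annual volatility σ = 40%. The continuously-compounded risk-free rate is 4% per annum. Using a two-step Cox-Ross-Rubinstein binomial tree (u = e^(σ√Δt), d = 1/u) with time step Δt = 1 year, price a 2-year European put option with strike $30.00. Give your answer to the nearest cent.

CRR parameters: u = e^(σ√Δt) = e^(0.4·√1) = 1.4918, d = 1/u = 0.6703
Per-period rate: rΔt = 0.04·1 = 0.04, so R = e^0.04 = 1.0408
Risk-neutral probability p = (e^0.04 − 0.6703)/(1.4918 − 0.6703) = 0.3705/0.8215 = 0.4510
Terminal stock prices: S_uu = 55.64, S_ud = 25, S_dd = 11.23
Terminal payoffs (K − S): max(-25.64, 0) = 0, max(5, 0) = 5, max(18.77, 0) = 18.77
Node u (S = 37.3): V_u = e^(−0.04)·[0.4510·0.0000 + 0.5490·5.0000] = 2.6374
Node d (S = 16.76): V_d = e^(−0.04)·[0.4510·5.0000 + 0.5490·18.7668] = 12.0657
Node 0 (S = 25): V_0 = e^(−0.04)·[0.4510·2.6374 + 0.5490·12.0657] = 7.5072

$7.51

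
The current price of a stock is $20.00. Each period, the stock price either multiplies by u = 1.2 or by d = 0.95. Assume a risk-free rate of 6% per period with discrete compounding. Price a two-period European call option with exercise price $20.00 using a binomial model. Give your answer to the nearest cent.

$2.74

Risk-neutral probability p = (1 + 0.06 − 0.95)/(1.2 − 0.95) = 0.1100/0.2500 = 0.4400
Terminal stock prices: S_uu = 28.8, S_ud = 22.8, S_dd = 18.05
Terminal payoffs (S − K): max(8.8, 0) = 8.8, max(2.8, 0) = 2.8, max(-1.95, 0) = 0
Node u (S = 24): V_u = 1/1.06·[0.4400·8.8000 + 0.5600·2.8000] = 5.1321
Node d (S = 19): V_d = 1/1.06·[0.4400·2.8000 + 0.5600·0.0000] = 1.1623
Node 0 (S = 20): V_0 = 1/1.06·[0.4400·5.1321 + 0.5600·1.1623] = 2.7443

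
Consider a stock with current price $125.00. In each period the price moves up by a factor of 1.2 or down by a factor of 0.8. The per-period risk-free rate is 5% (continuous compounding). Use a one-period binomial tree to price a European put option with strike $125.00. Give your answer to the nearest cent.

$8.84

Risk-neutral probability p = (e^0.05 − 0.8)/(1.2 − 0.8) = 0.2513/0.4000 = 0.6282
Terminal stock prices: S_u = 150, S_d = 100
Terminal payoffs (K − S): max(-25, 0) = 0, max(25, 0) = 25
Node 0 (S = 125): V_0 = e^(−0.05)·[0.6282·0.0000 + 0.3718·25.0000] = 8.8422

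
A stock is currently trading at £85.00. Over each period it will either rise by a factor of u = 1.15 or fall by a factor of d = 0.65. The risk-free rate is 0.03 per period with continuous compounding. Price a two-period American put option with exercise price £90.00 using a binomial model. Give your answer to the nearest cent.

Risk-neutral probability p = (e^0.03 − 0.65)/(1.15 − 0.65) = 0.3805/0.5000 = 0.7609
Terminal stock prices: S_uu = 112.4, S_ud = 63.54, S_dd = 35.91
Terminal payoffs (K − S): max(-22.41, 0) = 0, max(26.46, 0) = 26.46, max(54.09, 0) = 54.09
Node u (S = 97.75): continuation = e^(−0.03)·[0.7609·0.0000 + 0.2391·26.4625] = 6.1400; exercise value = 0.0000 ≤ continuation, so V_u = 6.1400
Node d (S = 55.25): continuation = e^(−0.03)·[0.7609·26.4625 + 0.2391·54.0875] = 32.0901; exercise value = 34.7500 > continuation, so V_d = 34.7500 (exercise)
Node 0 (S = 85): continuation = e^(−0.03)·[0.7609·6.1400 + 0.2391·34.7500] = 12.5967; exercise value = 5.0000 ≤ continuation, so V_0 = 12.5967

£12.60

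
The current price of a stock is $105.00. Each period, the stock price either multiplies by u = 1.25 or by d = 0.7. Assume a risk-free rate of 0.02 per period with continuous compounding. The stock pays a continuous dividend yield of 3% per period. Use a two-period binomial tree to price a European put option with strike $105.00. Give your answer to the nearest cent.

Per-period risk-free factor R = e^0.02 = 1.0202; dividend-adjusted growth = e^(0.02−0.03) = 0.9900.
Risk-neutral probability p = (0.9900 − 0.7)/(1.25 − 0.7) = 0.2900/0.5500 = 0.5274
Terminal stock prices: S_uu = 164.1, S_ud = 91.88, S_dd = 51.45
Terminal payoffs (K − S): max(-59.06, 0) = 0, max(13.12, 0) = 13.12, max(53.55, 0) = 53.55
Node u (S = 131.2): V_u = e^(−0.02)·[0.5274·0.0000 + 0.4726·13.1250] = 6.0805
Node d (S = 73.5): V_d = e^(−0.02)·[0.5274·13.1250 + 0.4726·53.5500] = 31.5931
Node 0 (S = 105): V_0 = e^(−0.02)·[0.5274·6.0805 + 0.4726·31.5931] = 17.7795

$17.78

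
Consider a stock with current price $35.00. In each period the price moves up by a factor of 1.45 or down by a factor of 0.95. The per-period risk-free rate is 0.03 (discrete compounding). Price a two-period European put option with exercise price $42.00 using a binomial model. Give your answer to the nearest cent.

Risk-neutral probability p = (1 + 0.03 − 0.95)/(1.45 − 0.95) = 0.0800/0.5000 = 0.1600
Terminal stock prices: S_uu = 73.59, S_ud = 48.21, S_dd = 31.59
Terminal payoffs (K − S): max(-31.59, 0) = 0, max(-6.212, 0) = 0, max(10.41, 0) = 10.41
Node u (S = 50.75): V_u = 1/1.03·[0.1600·0.0000 + 0.8400·0.0000] = 0.0000
Node d (S = 33.25): V_d = 1/1.03·[0.1600·0.0000 + 0.8400·10.4125] = 8.4917
Node 0 (S = 35): V_0 = 1/1.03·[0.1600·0.0000 + 0.8400·8.4917] = 6.9253

$6.93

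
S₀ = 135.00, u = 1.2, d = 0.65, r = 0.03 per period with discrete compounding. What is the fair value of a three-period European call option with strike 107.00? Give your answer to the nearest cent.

Risk-neutral probability p = (1 + 0.03 − 0.65)/(1.2 − 0.65) = 0.3800/0.5500 = 0.6909
Terminal stock prices: S_uuu = 233.3, S_uud = 126.4, S_udd = 68.45, S_ddd = 37.07
Terminal payoffs (S − K): max(126.3, 0) = 126.3, max(19.36, 0) = 19.36, max(-38.55, 0) = 0, max(-69.93, 0) = 0
Node uu (S = 194.4): V_uu = 1/1.03·[0.6909·126.2800 + 0.3091·19.3600] = 90.5165
Node ud (S = 105.3): V_ud = 1/1.03·[0.6909·19.3600 + 0.3091·0.0000] = 12.9864
Node dd (S = 57.04): V_dd = 1/1.03·[0.6909·0.0000 + 0.3091·0.0000] = 0.0000
Node u (S = 162): V_u = 1/1.03·[0.6909·90.5165 + 0.3091·12.9864] = 64.6142
Node d (S = 87.75): V_d = 1/1.03·[0.6909·12.9864 + 0.3091·0.0000] = 8.7111
Node 0 (S = 135): V_0 = 1/1.03·[0.6909·64.6142 + 0.3091·8.7111] = 45.9564

45.96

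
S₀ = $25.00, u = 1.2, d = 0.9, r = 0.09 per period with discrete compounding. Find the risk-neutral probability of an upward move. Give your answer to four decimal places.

p = 0.6333

Risk-neutral probability p = (1 + 0.09 − 0.9)/(1.2 − 0.9) = 0.1900/0.3000 = 0.6333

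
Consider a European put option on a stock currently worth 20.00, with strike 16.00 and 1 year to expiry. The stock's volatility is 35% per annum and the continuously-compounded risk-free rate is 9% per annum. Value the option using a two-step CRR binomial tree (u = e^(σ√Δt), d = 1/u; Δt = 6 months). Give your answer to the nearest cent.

CRR parameters: u = e^(σ√Δt) = e^(0.35·√0.5) = 1.2808, d = 1/u = 0.7808
Per-period rate: rΔt = 0.09·0.5 = 0.045, so R = e^0.045 = 1.0460
Risk-neutral probability p = (e^0.045 − 0.7808)/(1.2808 − 0.7808) = 0.2653/0.5000 = 0.5305
Terminal stock prices: S_uu = 32.81, S_ud = 20, S_dd = 12.19
Terminal payoffs (K − S): max(-16.81, 0) = 0, max(-4, 0) = 0, max(3.808, 0) = 3.808
Node u (S = 25.62): V_u = e^(−0.045)·[0.5305·0.0000 + 0.4695·0.0000] = 0.0000
Node d (S = 15.62): V_d = e^(−0.045)·[0.5305·0.0000 + 0.4695·3.8083] = 1.7093
Node 0 (S = 20): V_0 = e^(−0.045)·[0.5305·0.0000 + 0.4695·1.7093] = 0.7672

0.77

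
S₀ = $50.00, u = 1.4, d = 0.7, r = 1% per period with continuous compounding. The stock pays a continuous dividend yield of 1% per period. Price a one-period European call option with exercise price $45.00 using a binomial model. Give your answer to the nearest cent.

$10.61

Per-period risk-free factor R = e^0.01 = 1.0101; dividend-adjusted growth = e^(0.01−0.01) = 1.0000.
Risk-neutral probability p = (1.0000 − 0.7)/(1.4 − 0.7) = 0.3000/0.7000 = 0.4286
Terminal stock prices: S_u = 70, S_d = 35
Terminal payoffs (S − K): max(25, 0) = 25, max(-10, 0) = 0
Node 0 (S = 50): V_0 = e^(−0.01)·[0.4286·25.0000 + 0.5714·0.0000] = 10.6077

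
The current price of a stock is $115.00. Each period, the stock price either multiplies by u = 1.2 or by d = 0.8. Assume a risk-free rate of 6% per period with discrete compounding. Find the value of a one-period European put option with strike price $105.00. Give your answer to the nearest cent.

Risk-neutral probability p = (1 + 0.06 − 0.8)/(1.2 − 0.8) = 0.2600/0.4000 = 0.6500
Terminal stock prices: S_u = 138, S_d = 92
Terminal payoffs (K − S): max(-33, 0) = 0, max(13, 0) = 13
Node 0 (S = 115): V_0 = 1/1.06·[0.6500·0.0000 + 0.3500·13.0000] = 4.2925

$4.29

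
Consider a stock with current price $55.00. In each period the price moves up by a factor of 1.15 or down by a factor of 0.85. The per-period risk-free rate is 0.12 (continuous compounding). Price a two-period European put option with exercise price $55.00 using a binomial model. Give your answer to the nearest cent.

$0.20

Risk-neutral probability p = (e^0.12 − 0.85)/(1.15 − 0.85) = 0.2775/0.3000 = 0.9250
Terminal stock prices: S_uu = 72.74, S_ud = 53.76, S_dd = 39.74
Terminal payoffs (K − S): max(-17.74, 0) = 0, max(1.238, 0) = 1.238, max(15.26, 0) = 15.26
Node u (S = 63.25): V_u = e^(−0.12)·[0.9250·0.0000 + 0.0750·1.2375] = 0.0823
Node d (S = 46.75): V_d = e^(−0.12)·[0.9250·1.2375 + 0.0750·15.2625] = 2.0306
Node 0 (S = 55): V_0 = e^(−0.12)·[0.9250·0.0823 + 0.0750·2.0306] = 0.2026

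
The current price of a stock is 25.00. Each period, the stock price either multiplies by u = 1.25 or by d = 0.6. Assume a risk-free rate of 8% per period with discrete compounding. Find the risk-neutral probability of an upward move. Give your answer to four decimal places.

p = 0.7385

Risk-neutral probability p = (1 + 0.08 − 0.6)/(1.25 − 0.6) = 0.4800/0.6500 = 0.7385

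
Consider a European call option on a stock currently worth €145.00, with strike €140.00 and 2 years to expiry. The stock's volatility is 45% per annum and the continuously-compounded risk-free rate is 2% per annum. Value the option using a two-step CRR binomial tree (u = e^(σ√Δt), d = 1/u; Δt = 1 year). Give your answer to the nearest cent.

€37.50

CRR parameters: u = e^(σ√Δt) = e^(0.45·√1) = 1.5683, d = 1/u = 0.6376
Per-period rate: rΔt = 0.02·1 = 0.02, so R = e^0.02 = 1.0202
Risk-neutral probability p = (e^0.02 − 0.6376)/(1.5683 − 0.6376) = 0.3826/0.9307 = 0.4111
Terminal stock prices: S_uu = 356.6, S_ud = 145, S_dd = 58.95
Terminal payoffs (S − K): max(216.6, 0) = 216.6, max(5, 0) = 5, max(-81.05, 0) = 0
Node u (S = 227.4): V_u = e^(−0.02)·[0.4111·216.6425 + 0.5889·5.0000] = 90.1775
Node d (S = 92.46): V_d = e^(−0.02)·[0.4111·5.0000 + 0.5889·0.0000] = 2.0146
Node 0 (S = 145): V_0 = e^(−0.02)·[0.4111·90.1775 + 0.5889·2.0146] = 37.4979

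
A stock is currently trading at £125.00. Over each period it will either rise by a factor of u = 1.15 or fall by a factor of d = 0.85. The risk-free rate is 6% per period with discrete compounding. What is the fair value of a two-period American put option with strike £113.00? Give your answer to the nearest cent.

£1.91

Risk-neutral probability p = (1 + 0.06 − 0.85)/(1.15 − 0.85) = 0.2100/0.3000 = 0.7000
Terminal stock prices: S_uu = 165.3, S_ud = 122.2, S_dd = 90.31
Terminal payoffs (K − S): max(-52.31, 0) = 0, max(-9.188, 0) = 0, max(22.69, 0) = 22.69
Node u (S = 143.8): continuation = 1/1.06·[0.7000·0.0000 + 0.3000·0.0000] = 0.0000; exercise value = 0.0000 ≤ continuation, so V_u = 0.0000
Node d (S = 106.2): continuation = 1/1.06·[0.7000·0.0000 + 0.3000·22.6875] = 6.4210; exercise value = 6.7500 > continuation, so V_d = 6.7500 (exercise)
Node 0 (S = 125): continuation = 1/1.06·[0.7000·0.0000 + 0.3000·6.7500] = 1.9104; exercise value = 0.0000 ≤ continuation, so V_0 = 1.9104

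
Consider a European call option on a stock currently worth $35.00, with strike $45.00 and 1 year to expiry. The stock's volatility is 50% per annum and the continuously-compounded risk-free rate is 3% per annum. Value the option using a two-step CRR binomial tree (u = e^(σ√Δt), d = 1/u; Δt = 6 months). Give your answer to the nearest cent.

CRR parameters: u = e^(σ√Δt) = e^(0.5·√0.5) = 1.4241, d = 1/u = 0.7022
Per-period rate: rΔt = 0.03·0.5 = 0.015, so R = e^0.015 = 1.0151
Risk-neutral probability p = (e^0.015 − 0.7022)/(1.4241 − 0.7022) = 0.3129/0.7219 = 0.4335
Terminal stock prices: S_uu = 70.98, S_ud = 35, S_dd = 17.26
Terminal payoffs (S − K): max(25.98, 0) = 25.98, max(-10, 0) = 0, max(-27.74, 0) = 0
Node u (S = 49.84): V_u = e^(−0.015)·[0.4335·25.9840 + 0.5665·0.0000] = 11.0952
Node d (S = 24.58): V_d = e^(−0.015)·[0.4335·0.0000 + 0.5665·0.0000] = 0.0000
Node 0 (S = 35): V_0 = e^(−0.015)·[0.4335·11.0952 + 0.5665·0.0000] = 4.7377

$4.74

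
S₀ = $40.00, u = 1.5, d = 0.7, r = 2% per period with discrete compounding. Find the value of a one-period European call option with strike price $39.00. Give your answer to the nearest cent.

Risk-neutral probability p = (1 + 0.02 − 0.7)/(1.5 − 0.7) = 0.3200/0.8000 = 0.4000
Terminal stock prices: S_u = 60, S_d = 28
Terminal payoffs (S − K): max(21, 0) = 21, max(-11, 0) = 0
Node 0 (S = 40): V_0 = 1/1.02·[0.4000·21.0000 + 0.6000·0.0000] = 8.2353

$8.24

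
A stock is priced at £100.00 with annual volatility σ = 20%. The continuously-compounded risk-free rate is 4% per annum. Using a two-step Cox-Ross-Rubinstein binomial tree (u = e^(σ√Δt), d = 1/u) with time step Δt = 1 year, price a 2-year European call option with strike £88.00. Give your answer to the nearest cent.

£22.66

CRR parameters: u = e^(σ√Δt) = e^(0.2·√1) = 1.2214, d = 1/u = 0.8187
Per-period rate: rΔt = 0.04·1 = 0.04, so R = e^0.04 = 1.0408
Risk-neutral probability p = (e^0.04 − 0.8187)/(1.2214 − 0.8187) = 0.2221/0.4027 = 0.5515
Terminal stock prices: S_uu = 149.2, S_ud = 100, S_dd = 67.03
Terminal payoffs (S − K): max(61.18, 0) = 61.18, max(12, 0) = 12, max(-20.97, 0) = 0
Node u (S = 122.1): V_u = e^(−0.04)·[0.5515·61.1825 + 0.4485·12.0000] = 37.5908
Node d (S = 81.87): V_d = e^(−0.04)·[0.5515·12.0000 + 0.4485·0.0000] = 6.3587
Node 0 (S = 100): V_0 = e^(−0.04)·[0.5515·37.5908 + 0.4485·6.3587] = 22.6590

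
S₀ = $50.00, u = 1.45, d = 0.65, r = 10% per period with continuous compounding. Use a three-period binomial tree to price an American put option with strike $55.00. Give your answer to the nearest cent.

Risk-neutral probability p = (e^0.1 − 0.65)/(1.45 − 0.65) = 0.4552/0.8000 = 0.5690
Terminal stock prices: S_uuu = 152.4, S_uud = 68.33, S_udd = 30.63, S_ddd = 13.73
Terminal payoffs (K − S): max(-97.43, 0) = 0, max(-13.33, 0) = 0, max(24.37, 0) = 24.37, max(41.27, 0) = 41.27
Node uu (S = 105.1): continuation = e^(−0.1)·[0.5690·0.0000 + 0.4310·0.0000] = 0.0000; exercise value = 0.0000 ≤ continuation, so V_uu = 0.0000
Node ud (S = 47.12): continuation = e^(−0.1)·[0.5690·0.0000 + 0.4310·24.3687] = 9.5042; exercise value = 7.8750 ≤ continuation, so V_ud = 9.5042
Node dd (S = 21.13): continuation = e^(−0.1)·[0.5690·24.3687 + 0.4310·41.2687] = 28.6411; exercise value = 33.8750 > continuation, so V_dd = 33.8750 (exercise)
Node u (S = 72.5): continuation = e^(−0.1)·[0.5690·0.0000 + 0.4310·9.5042] = 3.7068; exercise value = 0.0000 ≤ continuation, so V_u = 3.7068
Node d (S = 32.5): continuation = e^(−0.1)·[0.5690·9.5042 + 0.4310·33.8750] = 18.1048; exercise value = 22.5000 > continuation, so V_d = 22.5000 (exercise)
Node 0 (S = 50): continuation = e^(−0.1)·[0.5690·3.7068 + 0.4310·22.5000] = 10.6837; exercise value = 5.0000 ≤ continuation, so V_0 = 10.6837

$10.68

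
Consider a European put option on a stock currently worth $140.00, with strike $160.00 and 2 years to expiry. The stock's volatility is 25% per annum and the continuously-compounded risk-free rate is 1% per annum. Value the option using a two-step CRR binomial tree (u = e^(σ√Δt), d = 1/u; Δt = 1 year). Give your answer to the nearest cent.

CRR parameters: u = e^(σ√Δt) = e^(0.25·√1) = 1.2840, d = 1/u = 0.7788
Per-period rate: rΔt = 0.01·1 = 0.01, so R = e^0.01 = 1.0101
Risk-neutral probability p = (e^0.01 − 0.7788)/(1.2840 − 0.7788) = 0.2312/0.5052 = 0.4577
Terminal stock prices: S_uu = 230.8, S_ud = 140, S_dd = 84.91
Terminal payoffs (K − S): max(-70.82, 0) = 0, max(20, 0) = 20, max(75.09, 0) = 75.09
Node u (S = 179.8): V_u = e^(−0.01)·[0.4577·0.0000 + 0.5423·20.0000] = 10.7378
Node d (S = 109): V_d = e^(−0.01)·[0.4577·20.0000 + 0.5423·75.0857] = 49.3759
Node 0 (S = 140): V_0 = e^(−0.01)·[0.4577·10.7378 + 0.5423·49.3759] = 31.3753

$31.38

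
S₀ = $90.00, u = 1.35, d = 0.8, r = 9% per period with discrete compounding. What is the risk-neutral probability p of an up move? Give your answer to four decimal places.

p = 0.5273

Risk-neutral probability p = (1 + 0.09 − 0.8)/(1.35 − 0.8) = 0.2900/0.5500 = 0.5273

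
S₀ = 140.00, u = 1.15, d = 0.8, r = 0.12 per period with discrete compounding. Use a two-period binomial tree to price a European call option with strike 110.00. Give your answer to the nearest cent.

Risk-neutral probability p = (1 + 0.12 − 0.8)/(1.15 − 0.8) = 0.3200/0.3500 = 0.9143
Terminal stock prices: S_uu = 185.1, S_ud = 128.8, S_dd = 89.6
Terminal payoffs (S − K): max(75.15, 0) = 75.15, max(18.8, 0) = 18.8, max(-20.4, 0) = 0
Node u (S = 161): V_u = 1/1.12·[0.9143·75.1500 + 0.0857·18.8000] = 62.7857
Node d (S = 112): V_d = 1/1.12·[0.9143·18.8000 + 0.0857·0.0000] = 15.3469
Node 0 (S = 140): V_0 = 1/1.12·[0.9143·62.7857 + 0.0857·15.3469] = 52.4282

52.43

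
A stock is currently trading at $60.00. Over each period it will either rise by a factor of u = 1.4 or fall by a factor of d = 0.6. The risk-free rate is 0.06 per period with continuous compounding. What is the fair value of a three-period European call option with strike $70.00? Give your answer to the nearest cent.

Risk-neutral probability p = (e^0.06 − 0.6)/(1.4 − 0.6) = 0.4618/0.8000 = 0.5773
Terminal stock prices: S_uuu = 164.6, S_uud = 70.56, S_udd = 30.24, S_ddd = 12.96
Terminal payoffs (S − K): max(94.64, 0) = 94.64, max(0.56, 0) = 0.56, max(-39.76, 0) = 0, max(-57.04, 0) = 0
Node uu (S = 117.6): V_uu = e^(−0.06)·[0.5773·94.6400 + 0.4227·0.5600] = 51.6765
Node ud (S = 50.4): V_ud = e^(−0.06)·[0.5773·0.5600 + 0.4227·0.0000] = 0.3045
Node dd (S = 21.6): V_dd = e^(−0.06)·[0.5773·0.0000 + 0.4227·0.0000] = 0.0000
Node u (S = 84): V_u = e^(−0.06)·[0.5773·51.6765 + 0.4227·0.3045] = 28.2165
Node d (S = 36): V_d = e^(−0.06)·[0.5773·0.3045 + 0.4227·0.0000] = 0.1655
Node 0 (S = 60): V_0 = e^(−0.06)·[0.5773·28.2165 + 0.4227·0.1655] = 15.4065

$15.41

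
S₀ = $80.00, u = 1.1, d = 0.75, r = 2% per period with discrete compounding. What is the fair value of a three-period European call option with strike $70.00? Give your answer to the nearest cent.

$16.78

Risk-neutral probability p = (1 + 0.02 − 0.75)/(1.1 − 0.75) = 0.2700/0.3500 = 0.7714
Terminal stock prices: S_uuu = 106.5, S_uud = 72.6, S_udd = 49.5, S_ddd = 33.75
Terminal payoffs (S − K): max(36.48, 0) = 36.48, max(2.6, 0) = 2.6, max(-20.5, 0) = 0, max(-36.25, 0) = 0
Node uu (S = 96.8): V_uu = 1/1.02·[0.7714·36.4800 + 0.2286·2.6000] = 28.1725
Node ud (S = 66): V_ud = 1/1.02·[0.7714·2.6000 + 0.2286·0.0000] = 1.9664
Node dd (S = 45): V_dd = 1/1.02·[0.7714·0.0000 + 0.2286·0.0000] = 0.0000
Node u (S = 88): V_u = 1/1.02·[0.7714·28.1725 + 0.2286·1.9664] = 21.7476
Node d (S = 60): V_d = 1/1.02·[0.7714·1.9664 + 0.2286·0.0000] = 1.4872
Node 0 (S = 80): V_0 = 1/1.02·[0.7714·21.7476 + 0.2286·1.4872] = 16.7810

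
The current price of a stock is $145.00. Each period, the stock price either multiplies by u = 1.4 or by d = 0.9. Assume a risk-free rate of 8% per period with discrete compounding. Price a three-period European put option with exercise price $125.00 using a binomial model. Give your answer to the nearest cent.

Risk-neutral probability p = (1 + 0.08 − 0.9)/(1.4 − 0.9) = 0.1800/0.5000 = 0.3600
Terminal stock prices: S_uuu = 397.9, S_uud = 255.8, S_udd = 164.4, S_ddd = 105.7
Terminal payoffs (K − S): max(-272.9, 0) = 0, max(-130.8, 0) = 0, max(-39.43, 0) = 0, max(19.29, 0) = 19.29
Node uu (S = 284.2): V_uu = 1/1.08·[0.3600·0.0000 + 0.6400·0.0000] = 0.0000
Node ud (S = 182.7): V_ud = 1/1.08·[0.3600·0.0000 + 0.6400·0.0000] = 0.0000
Node dd (S = 117.5): V_dd = 1/1.08·[0.3600·0.0000 + 0.6400·19.2950] = 11.4341
Node u (S = 203): V_u = 1/1.08·[0.3600·0.0000 + 0.6400·0.0000] = 0.0000
Node d (S = 130.5): V_d = 1/1.08·[0.3600·0.0000 + 0.6400·11.4341] = 6.7757
Node 0 (S = 145): V_0 = 1/1.08·[0.3600·0.0000 + 0.6400·6.7757] = 4.0153

$4.02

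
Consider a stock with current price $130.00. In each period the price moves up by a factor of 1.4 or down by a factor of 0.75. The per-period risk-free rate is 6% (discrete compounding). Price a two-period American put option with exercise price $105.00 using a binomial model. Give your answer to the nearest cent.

$7.76

Risk-neutral probability p = (1 + 0.06 − 0.75)/(1.4 − 0.75) = 0.3100/0.6500 = 0.4769
Terminal stock prices: S_uu = 254.8, S_ud = 136.5, S_dd = 73.12
Terminal payoffs (K − S): max(-149.8, 0) = 0, max(-31.5, 0) = 0, max(31.88, 0) = 31.88
Node u (S = 182): continuation = 1/1.06·[0.4769·0.0000 + 0.5231·0.0000] = 0.0000; exercise value = 0.0000 ≤ continuation, so V_u = 0.0000
Node d (S = 97.5): continuation = 1/1.06·[0.4769·0.0000 + 0.5231·31.8750] = 15.7293; exercise value = 7.5000 ≤ continuation, so V_d = 15.7293
Node 0 (S = 130): continuation = 1/1.06·[0.4769·0.0000 + 0.5231·15.7293] = 7.7619; exercise value = 0.0000 ≤ continuation, so V_0 = 7.7619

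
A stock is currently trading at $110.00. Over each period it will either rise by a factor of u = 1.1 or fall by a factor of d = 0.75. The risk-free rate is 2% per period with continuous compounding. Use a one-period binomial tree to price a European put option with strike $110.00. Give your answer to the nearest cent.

$6.15

Risk-neutral probability p = (e^0.02 − 0.75)/(1.1 − 0.75) = 0.2702/0.3500 = 0.7720
Terminal stock prices: S_u = 121, S_d = 82.5
Terminal payoffs (K − S): max(-11, 0) = 0, max(27.5, 0) = 27.5
Node 0 (S = 110): V_0 = e^(−0.02)·[0.7720·0.0000 + 0.2280·27.5000] = 6.1457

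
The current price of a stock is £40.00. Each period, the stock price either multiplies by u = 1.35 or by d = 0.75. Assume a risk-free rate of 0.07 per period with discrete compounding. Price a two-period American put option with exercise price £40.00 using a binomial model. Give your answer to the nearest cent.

£4.36

Risk-neutral probability p = (1 + 0.07 − 0.75)/(1.35 − 0.75) = 0.3200/0.6000 = 0.5333
Terminal stock prices: S_uu = 72.9, S_ud = 40.5, S_dd = 22.5
Terminal payoffs (K − S): max(-32.9, 0) = 0, max(-0.5, 0) = 0, max(17.5, 0) = 17.5
Node u (S = 54): continuation = 1/1.07·[0.5333·0.0000 + 0.4667·0.0000] = 0.0000; exercise value = 0.0000 ≤ continuation, so V_u = 0.0000
Node d (S = 30): continuation = 1/1.07·[0.5333·0.0000 + 0.4667·17.5000] = 7.6324; exercise value = 10.0000 > continuation, so V_d = 10.0000 (exercise)
Node 0 (S = 40): continuation = 1/1.07·[0.5333·0.0000 + 0.4667·10.0000] = 4.3614; exercise value = 0.0000 ≤ continuation, so V_0 = 4.3614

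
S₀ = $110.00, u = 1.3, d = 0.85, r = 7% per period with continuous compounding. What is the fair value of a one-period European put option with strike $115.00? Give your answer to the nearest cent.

Risk-neutral probability p = (e^0.07 − 0.85)/(1.3 − 0.85) = 0.2225/0.4500 = 0.4945
Terminal stock prices: S_u = 143, S_d = 93.5
Terminal payoffs (K − S): max(-28, 0) = 0, max(21.5, 0) = 21.5
Node 0 (S = 110): V_0 = e^(−0.07)·[0.4945·0.0000 + 0.5055·21.5000] = 10.1342

$10.13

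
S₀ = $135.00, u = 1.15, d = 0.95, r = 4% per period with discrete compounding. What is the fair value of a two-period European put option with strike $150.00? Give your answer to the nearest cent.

Risk-neutral probability p = (1 + 0.04 − 0.95)/(1.15 − 0.95) = 0.0900/0.2000 = 0.4500
Terminal stock prices: S_uu = 178.5, S_ud = 147.5, S_dd = 121.8
Terminal payoffs (K − S): max(-28.54, 0) = 0, max(2.513, 0) = 2.513, max(28.16, 0) = 28.16
Node u (S = 155.2): V_u = 1/1.04·[0.4500·0.0000 + 0.5500·2.5125] = 1.3287
Node d (S = 128.2): V_d = 1/1.04·[0.4500·2.5125 + 0.5500·28.1625] = 15.9808
Node 0 (S = 135): V_0 = 1/1.04·[0.4500·1.3287 + 0.5500·15.9808] = 9.0263

$9.03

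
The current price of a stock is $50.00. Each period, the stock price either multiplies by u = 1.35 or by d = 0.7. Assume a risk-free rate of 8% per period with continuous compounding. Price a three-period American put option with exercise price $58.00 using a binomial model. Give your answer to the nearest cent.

Risk-neutral probability p = (e^0.08 − 0.7)/(1.35 − 0.7) = 0.3833/0.6500 = 0.5897
Terminal stock prices: S_uuu = 123, S_uud = 63.79, S_udd = 33.07, S_ddd = 17.15
Terminal payoffs (K − S): max(-65.02, 0) = 0, max(-5.788, 0) = 0, max(24.93, 0) = 24.93, max(40.85, 0) = 40.85
Node uu (S = 91.13): continuation = e^(−0.08)·[0.5897·0.0000 + 0.4103·0.0000] = 0.0000; exercise value = 0.0000 ≤ continuation, so V_uu = 0.0000
Node ud (S = 47.25): continuation = e^(−0.08)·[0.5897·0.0000 + 0.4103·24.9250] = 9.4411; exercise value = 10.7500 > continuation, so V_ud = 10.7500 (exercise)
Node dd (S = 24.5): continuation = e^(−0.08)·[0.5897·24.9250 + 0.4103·40.8500] = 29.0407; exercise value = 33.5000 > continuation, so V_dd = 33.5000 (exercise)
Node u (S = 67.5): continuation = e^(−0.08)·[0.5897·0.0000 + 0.4103·10.7500] = 4.0719; exercise value = 0.0000 ≤ continuation, so V_u = 4.0719
Node d (S = 35): continuation = e^(−0.08)·[0.5897·10.7500 + 0.4103·33.5000] = 18.5407; exercise value = 23.0000 > continuation, so V_d = 23.0000 (exercise)
Node 0 (S = 50): continuation = e^(−0.08)·[0.5897·4.0719 + 0.4103·23.0000] = 10.9284; exercise value = 8.0000 ≤ continuation, so V_0 = 10.9284

$10.93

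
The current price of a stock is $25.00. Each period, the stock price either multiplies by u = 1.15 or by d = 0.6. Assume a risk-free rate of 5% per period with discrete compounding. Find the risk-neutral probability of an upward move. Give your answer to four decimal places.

Risk-neutral probability p = (1 + 0.05 − 0.6)/(1.15 − 0.6) = 0.4500/0.5500 = 0.8182

p = 0.8182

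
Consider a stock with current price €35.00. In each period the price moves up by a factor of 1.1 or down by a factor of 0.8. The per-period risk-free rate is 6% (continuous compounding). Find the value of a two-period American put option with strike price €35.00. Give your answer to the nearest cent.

Risk-neutral probability p = (e^0.06 − 0.8)/(1.1 − 0.8) = 0.2618/0.3000 = 0.8728
Terminal stock prices: S_uu = 42.35, S_ud = 30.8, S_dd = 22.4
Terminal payoffs (K − S): max(-7.35, 0) = 0, max(4.2, 0) = 4.2, max(12.6, 0) = 12.6
Node u (S = 38.5): continuation = e^(−0.06)·[0.8728·0.0000 + 0.1272·4.2000] = 0.5032; exercise value = 0.0000 ≤ continuation, so V_u = 0.5032
Node d (S = 28): continuation = e^(−0.06)·[0.8728·4.2000 + 0.1272·12.6000] = 4.9618; exercise value = 7.0000 > continuation, so V_d = 7.0000 (exercise)
Node 0 (S = 35): continuation = e^(−0.06)·[0.8728·0.5032 + 0.1272·7.0000] = 1.2522; exercise value = 0.0000 ≤ continuation, so V_0 = 1.2522

€1.25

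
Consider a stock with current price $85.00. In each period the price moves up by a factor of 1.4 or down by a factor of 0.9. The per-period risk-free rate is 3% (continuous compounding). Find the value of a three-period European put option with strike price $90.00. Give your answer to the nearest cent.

Risk-neutral probability p = (e^0.03 − 0.9)/(1.4 − 0.9) = 0.1305/0.5000 = 0.2609
Terminal stock prices: S_uuu = 233.2, S_uud = 149.9, S_udd = 96.39, S_ddd = 61.97
Terminal payoffs (K − S): max(-143.2, 0) = 0, max(-59.94, 0) = 0, max(-6.39, 0) = 0, max(28.03, 0) = 28.03
Node uu (S = 166.6): V_uu = e^(−0.03)·[0.2609·0.0000 + 0.7391·0.0000] = 0.0000
Node ud (S = 107.1): V_ud = e^(−0.03)·[0.2609·0.0000 + 0.7391·0.0000] = 0.0000
Node dd (S = 68.85): V_dd = e^(−0.03)·[0.2609·0.0000 + 0.7391·28.0350] = 20.1080
Node u (S = 119): V_u = e^(−0.03)·[0.2609·0.0000 + 0.7391·0.0000] = 0.0000
Node d (S = 76.5): V_d = e^(−0.03)·[0.2609·0.0000 + 0.7391·20.1080] = 14.4224
Node 0 (S = 85): V_0 = e^(−0.03)·[0.2609·0.0000 + 0.7391·14.4224] = 10.3445

$10.34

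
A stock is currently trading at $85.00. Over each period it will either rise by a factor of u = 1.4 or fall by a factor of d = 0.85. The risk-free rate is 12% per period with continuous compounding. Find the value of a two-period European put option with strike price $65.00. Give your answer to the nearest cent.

$0.69

Risk-neutral probability p = (e^0.12 − 0.85)/(1.4 − 0.85) = 0.2775/0.5500 = 0.5045
Terminal stock prices: S_uu = 166.6, S_ud = 101.1, S_dd = 61.41
Terminal payoffs (K − S): max(-101.6, 0) = 0, max(-36.15, 0) = 0, max(3.588, 0) = 3.588
Node u (S = 119): V_u = e^(−0.12)·[0.5045·0.0000 + 0.4955·0.0000] = 0.0000
Node d (S = 72.25): V_d = e^(−0.12)·[0.5045·0.0000 + 0.4955·3.5875] = 1.5765
Node 0 (S = 85): V_0 = e^(−0.12)·[0.5045·0.0000 + 0.4955·1.5765] = 0.6928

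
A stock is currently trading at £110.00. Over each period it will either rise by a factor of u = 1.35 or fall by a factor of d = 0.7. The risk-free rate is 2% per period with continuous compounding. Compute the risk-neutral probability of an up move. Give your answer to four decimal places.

Risk-neutral probability p = (e^0.02 − 0.7)/(1.35 − 0.7) = 0.3202/0.6500 = 0.4926

p = 0.4926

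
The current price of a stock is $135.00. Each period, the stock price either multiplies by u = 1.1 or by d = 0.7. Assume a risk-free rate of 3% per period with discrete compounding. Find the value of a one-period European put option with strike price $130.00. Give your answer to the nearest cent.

Risk-neutral probability p = (1 + 0.03 − 0.7)/(1.1 − 0.7) = 0.3300/0.4000 = 0.8250
Terminal stock prices: S_u = 148.5, S_d = 94.5
Terminal payoffs (K − S): max(-18.5, 0) = 0, max(35.5, 0) = 35.5
Node 0 (S = 135): V_0 = 1/1.03·[0.8250·0.0000 + 0.1750·35.5000] = 6.0316

$6.03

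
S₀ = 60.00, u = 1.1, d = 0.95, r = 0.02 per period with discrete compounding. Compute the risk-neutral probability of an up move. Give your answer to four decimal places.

p = 0.4667

Risk-neutral probability p = (1 + 0.02 − 0.95)/(1.1 − 0.95) = 0.0700/0.1500 = 0.4667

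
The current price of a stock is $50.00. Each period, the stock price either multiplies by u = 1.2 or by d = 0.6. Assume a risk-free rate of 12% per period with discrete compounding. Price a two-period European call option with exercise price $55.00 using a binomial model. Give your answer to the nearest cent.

Risk-neutral probability p = (1 + 0.12 − 0.6)/(1.2 − 0.6) = 0.5200/0.6000 = 0.8667
Terminal stock prices: S_uu = 72, S_ud = 36, S_dd = 18
Terminal payoffs (S − K): max(17, 0) = 17, max(-19, 0) = 0, max(-37, 0) = 0
Node u (S = 60): V_u = 1/1.12·[0.8667·17.0000 + 0.1333·0.0000] = 13.1548
Node d (S = 30): V_d = 1/1.12·[0.8667·0.0000 + 0.1333·0.0000] = 0.0000
Node 0 (S = 50): V_0 = 1/1.12·[0.8667·13.1548 + 0.1333·0.0000] = 10.1793

$10.18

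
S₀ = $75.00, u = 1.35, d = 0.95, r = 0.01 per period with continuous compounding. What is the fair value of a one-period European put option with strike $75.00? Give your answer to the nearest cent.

$3.16

Risk-neutral probability p = (e^0.01 − 0.95)/(1.35 − 0.95) = 0.0601/0.4000 = 0.1501
Terminal stock prices: S_u = 101.2, S_d = 71.25
Terminal payoffs (K − S): max(-26.25, 0) = 0, max(3.75, 0) = 3.75
Node 0 (S = 75): V_0 = e^(−0.01)·[0.1501·0.0000 + 0.8499·3.7500] = 3.1553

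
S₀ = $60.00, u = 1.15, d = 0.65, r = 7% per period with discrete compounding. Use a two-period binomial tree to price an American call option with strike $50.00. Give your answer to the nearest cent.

$18.09

Risk-neutral probability p = (1 + 0.07 − 0.65)/(1.15 − 0.65) = 0.4200/0.5000 = 0.8400
Terminal stock prices: S_uu = 79.35, S_ud = 44.85, S_dd = 25.35
Terminal payoffs (S − K): max(29.35, 0) = 29.35, max(-5.15, 0) = 0, max(-24.65, 0) = 0
Node u (S = 69): continuation = 1/1.07·[0.8400·29.3500 + 0.1600·0.0000] = 23.0411; exercise value = 19.0000 ≤ continuation, so V_u = 23.0411
Node d (S = 39): continuation = 1/1.07·[0.8400·0.0000 + 0.1600·0.0000] = 0.0000; exercise value = 0.0000 ≤ continuation, so V_d = 0.0000
Node 0 (S = 60): continuation = 1/1.07·[0.8400·23.0411 + 0.1600·0.0000] = 18.0884; exercise value = 10.0000 ≤ continuation, so V_0 = 18.0884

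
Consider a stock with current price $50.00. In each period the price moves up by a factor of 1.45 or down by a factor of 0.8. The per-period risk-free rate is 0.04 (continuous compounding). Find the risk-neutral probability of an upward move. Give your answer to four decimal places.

p = 0.3705

Risk-neutral probability p = (e^0.04 − 0.8)/(1.45 − 0.8) = 0.2408/0.6500 = 0.3705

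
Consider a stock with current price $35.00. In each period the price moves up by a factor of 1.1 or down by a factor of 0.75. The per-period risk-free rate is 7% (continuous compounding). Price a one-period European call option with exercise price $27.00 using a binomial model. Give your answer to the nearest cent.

Risk-neutral probability p = (e^0.07 − 0.75)/(1.1 − 0.75) = 0.3225/0.3500 = 0.9215
Terminal stock prices: S_u = 38.5, S_d = 26.25
Terminal payoffs (S − K): max(11.5, 0) = 11.5, max(-0.75, 0) = 0
Node 0 (S = 35): V_0 = e^(−0.07)·[0.9215·11.5000 + 0.0785·0.0000] = 9.8803

$9.88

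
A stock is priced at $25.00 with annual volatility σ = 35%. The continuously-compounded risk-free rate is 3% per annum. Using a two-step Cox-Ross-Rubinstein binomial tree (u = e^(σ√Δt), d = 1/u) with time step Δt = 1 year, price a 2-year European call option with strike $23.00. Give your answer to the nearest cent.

$6.29

CRR parameters: u = e^(σ√Δt) = e^(0.35·√1) = 1.4191, d = 1/u = 0.7047
Per-period rate: rΔt = 0.03·1 = 0.03, so R = e^0.03 = 1.0305
Risk-neutral probability p = (e^0.03 − 0.7047)/(1.4191 − 0.7047) = 0.3258/0.7144 = 0.4560
Terminal stock prices: S_uu = 50.34, S_ud = 25, S_dd = 12.41
Terminal payoffs (S − K): max(27.34, 0) = 27.34, max(2, 0) = 2, max(-10.59, 0) = 0
Node u (S = 35.48): V_u = e^(−0.03)·[0.4560·27.3438 + 0.5440·2.0000] = 13.1564
Node d (S = 17.62): V_d = e^(−0.03)·[0.4560·2.0000 + 0.5440·0.0000] = 0.8851
Node 0 (S = 25): V_0 = e^(−0.03)·[0.4560·13.1564 + 0.5440·0.8851] = 6.2894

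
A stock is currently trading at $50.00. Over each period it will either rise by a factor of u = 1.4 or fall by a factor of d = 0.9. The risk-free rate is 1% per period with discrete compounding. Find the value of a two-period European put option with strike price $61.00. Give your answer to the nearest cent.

$12.23

Risk-neutral probability p = (1 + 0.01 − 0.9)/(1.4 − 0.9) = 0.1100/0.5000 = 0.2200
Terminal stock prices: S_uu = 98, S_ud = 63, S_dd = 40.5
Terminal payoffs (K − S): max(-37, 0) = 0, max(-2, 0) = 0, max(20.5, 0) = 20.5
Node u (S = 70): V_u = 1/1.01·[0.2200·0.0000 + 0.7800·0.0000] = 0.0000
Node d (S = 45): V_d = 1/1.01·[0.2200·0.0000 + 0.7800·20.5000] = 15.8317
Node 0 (S = 50): V_0 = 1/1.01·[0.2200·0.0000 + 0.7800·15.8317] = 12.2264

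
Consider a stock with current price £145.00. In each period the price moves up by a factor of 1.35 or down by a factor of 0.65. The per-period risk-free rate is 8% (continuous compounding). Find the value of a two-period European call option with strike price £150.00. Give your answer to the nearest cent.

Risk-neutral probability p = (e^0.08 − 0.65)/(1.35 − 0.65) = 0.4333/0.7000 = 0.6190
Terminal stock prices: S_uu = 264.3, S_ud = 127.2, S_dd = 61.26
Terminal payoffs (S − K): max(114.3, 0) = 114.3, max(-22.76, 0) = 0, max(-88.74, 0) = 0
Node u (S = 195.8): V_u = e^(−0.08)·[0.6190·114.2625 + 0.3810·0.0000] = 65.2887
Node d (S = 94.25): V_d = e^(−0.08)·[0.6190·0.0000 + 0.3810·0.0000] = 0.0000
Node 0 (S = 145): V_0 = e^(−0.08)·[0.6190·65.2887 + 0.3810·0.0000] = 37.3054

£37.31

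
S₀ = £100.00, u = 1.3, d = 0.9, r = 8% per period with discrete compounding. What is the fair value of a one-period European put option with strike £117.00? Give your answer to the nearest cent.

£13.75

Risk-neutral probability p = (1 + 0.08 − 0.9)/(1.3 − 0.9) = 0.1800/0.4000 = 0.4500
Terminal stock prices: S_u = 130, S_d = 90
Terminal payoffs (K − S): max(-13, 0) = 0, max(27, 0) = 27
Node 0 (S = 100): V_0 = 1/1.08·[0.4500·0.0000 + 0.5500·27.0000] = 13.7500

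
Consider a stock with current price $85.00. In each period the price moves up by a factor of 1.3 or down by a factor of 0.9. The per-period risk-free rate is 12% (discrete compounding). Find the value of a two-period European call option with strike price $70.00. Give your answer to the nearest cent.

$29.38

Risk-neutral probability p = (1 + 0.12 − 0.9)/(1.3 − 0.9) = 0.2200/0.4000 = 0.5500
Terminal stock prices: S_uu = 143.7, S_ud = 99.45, S_dd = 68.85
Terminal payoffs (S − K): max(73.65, 0) = 73.65, max(29.45, 0) = 29.45, max(-1.15, 0) = 0
Node u (S = 110.5): V_u = 1/1.12·[0.5500·73.6500 + 0.4500·29.4500] = 48.0000
Node d (S = 76.5): V_d = 1/1.12·[0.5500·29.4500 + 0.4500·0.0000] = 14.4621
Node 0 (S = 85): V_0 = 1/1.12·[0.5500·48.0000 + 0.4500·14.4621] = 29.3821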